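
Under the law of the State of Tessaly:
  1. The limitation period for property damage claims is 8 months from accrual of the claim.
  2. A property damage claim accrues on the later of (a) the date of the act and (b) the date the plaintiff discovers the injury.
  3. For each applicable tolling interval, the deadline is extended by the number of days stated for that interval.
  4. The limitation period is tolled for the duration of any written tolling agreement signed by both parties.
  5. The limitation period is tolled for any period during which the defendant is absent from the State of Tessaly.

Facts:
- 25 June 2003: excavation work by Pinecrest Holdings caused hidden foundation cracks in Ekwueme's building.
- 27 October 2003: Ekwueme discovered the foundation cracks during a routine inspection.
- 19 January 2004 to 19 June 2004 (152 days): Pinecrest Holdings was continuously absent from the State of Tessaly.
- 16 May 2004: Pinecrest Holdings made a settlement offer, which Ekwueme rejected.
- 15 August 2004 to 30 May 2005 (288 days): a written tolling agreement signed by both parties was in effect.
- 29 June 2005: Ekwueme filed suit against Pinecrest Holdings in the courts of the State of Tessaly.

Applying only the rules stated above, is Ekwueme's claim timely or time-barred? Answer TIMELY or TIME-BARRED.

TIMELY

The claim accrued on 27 October 2003 — the later of the 25 June 2003 act and the 27 October 2003 discovery.
The untolled deadline — 8 months after 27 October 2003 — is 27 June 2004.
The defendant's absence from the jurisdiction from 19 January 2004 to 19 June 2004 tolled the period for 152 days, extending the deadline to 26 November 2004.
Because the written tolling agreement ran from 15 August 2004 to 30 May 2005, the deadline is extended by 288 days to 10 September 2005.
None of the other events listed affects the running of the period under the stated rules.
The 29 June 2005 filing precedes the 10 September 2005 deadline; the claim is timely.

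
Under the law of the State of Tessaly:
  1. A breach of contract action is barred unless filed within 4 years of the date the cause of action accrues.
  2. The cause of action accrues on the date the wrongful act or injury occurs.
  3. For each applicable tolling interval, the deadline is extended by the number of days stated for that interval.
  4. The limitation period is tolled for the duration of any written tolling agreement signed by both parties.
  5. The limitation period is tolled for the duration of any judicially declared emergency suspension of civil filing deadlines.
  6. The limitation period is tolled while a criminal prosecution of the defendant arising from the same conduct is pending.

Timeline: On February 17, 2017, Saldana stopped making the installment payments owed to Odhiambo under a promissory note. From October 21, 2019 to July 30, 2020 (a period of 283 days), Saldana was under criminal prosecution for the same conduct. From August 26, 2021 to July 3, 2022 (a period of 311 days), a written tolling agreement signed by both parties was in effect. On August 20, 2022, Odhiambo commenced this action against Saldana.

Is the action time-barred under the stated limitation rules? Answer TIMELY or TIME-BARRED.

TIMELY

The cause of action accrued on February 17, 2017, the date of the act.
The untolled deadline — 4 years after February 17, 2017 — is February 17, 2021.
Because the pending criminal prosecution ran from October 21, 2019 to July 30, 2020, the deadline is extended by 283 days to November 27, 2021.
The period was tolled for 311 days by the written tolling agreement (August 26, 2021 to July 3, 2022), pushing the deadline to October 4, 2022.
Filing on August 20, 2022 beat the October 4, 2022 deadline — the action is timely.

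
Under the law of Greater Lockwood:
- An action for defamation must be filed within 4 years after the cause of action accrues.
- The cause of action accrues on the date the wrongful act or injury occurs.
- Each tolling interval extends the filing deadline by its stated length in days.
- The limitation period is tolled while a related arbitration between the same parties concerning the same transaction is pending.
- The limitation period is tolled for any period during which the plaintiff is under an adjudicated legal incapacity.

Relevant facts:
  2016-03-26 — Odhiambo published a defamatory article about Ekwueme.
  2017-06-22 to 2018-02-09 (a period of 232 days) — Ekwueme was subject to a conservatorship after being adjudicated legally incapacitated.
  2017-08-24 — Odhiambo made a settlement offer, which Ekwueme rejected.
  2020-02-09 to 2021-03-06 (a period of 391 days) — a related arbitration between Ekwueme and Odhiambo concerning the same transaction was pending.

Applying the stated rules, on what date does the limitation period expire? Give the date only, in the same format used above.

2021-12-09

The claim accrued on 2016-03-26, when the wrongful act occurred.
4 years from 2016-03-26 is 2020-03-26.
The period was tolled for 232 days by the plaintiff's legal incapacity (2017-06-22 to 2018-02-09), pushing the deadline to 2020-11-13.
The pending related arbitration from 2020-02-09 to 2021-03-06 tolled the period for 391 days, extending the deadline to 2021-12-09.
Nothing else in the chronology tolls or restarts the period.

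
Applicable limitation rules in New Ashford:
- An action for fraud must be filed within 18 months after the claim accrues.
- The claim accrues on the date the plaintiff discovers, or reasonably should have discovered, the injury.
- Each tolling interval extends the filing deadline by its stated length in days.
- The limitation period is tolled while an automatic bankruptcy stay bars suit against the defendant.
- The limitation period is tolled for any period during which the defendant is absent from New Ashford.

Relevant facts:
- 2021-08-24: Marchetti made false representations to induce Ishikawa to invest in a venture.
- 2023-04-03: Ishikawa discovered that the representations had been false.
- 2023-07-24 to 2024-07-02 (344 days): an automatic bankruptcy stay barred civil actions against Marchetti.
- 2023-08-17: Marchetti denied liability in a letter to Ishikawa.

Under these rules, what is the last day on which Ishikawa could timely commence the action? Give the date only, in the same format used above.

Accrual is tied to discovery, so the period began on 2023-04-03 rather than on 2021-08-24 when the act occurred.
18 months from 2023-04-03 is 2024-10-03.
Because the automatic bankruptcy stay ran from 2023-07-24 to 2024-07-02, the deadline is extended by 344 days to 2025-09-12.
The other events in the timeline have no effect on the limitation period under the stated rules.

2025-09-12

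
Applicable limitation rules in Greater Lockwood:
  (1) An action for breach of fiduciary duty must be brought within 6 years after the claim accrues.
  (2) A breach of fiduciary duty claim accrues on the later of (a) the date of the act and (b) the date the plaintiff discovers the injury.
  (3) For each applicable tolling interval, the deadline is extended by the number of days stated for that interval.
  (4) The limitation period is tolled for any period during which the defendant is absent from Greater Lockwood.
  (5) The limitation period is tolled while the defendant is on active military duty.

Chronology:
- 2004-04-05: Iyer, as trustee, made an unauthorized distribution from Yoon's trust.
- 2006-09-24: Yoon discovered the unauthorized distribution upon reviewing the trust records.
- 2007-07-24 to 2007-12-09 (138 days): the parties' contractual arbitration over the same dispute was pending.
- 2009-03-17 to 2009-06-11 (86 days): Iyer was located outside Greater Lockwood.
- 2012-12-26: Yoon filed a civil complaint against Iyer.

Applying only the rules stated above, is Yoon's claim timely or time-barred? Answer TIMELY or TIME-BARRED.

Taking the later of the act (2004-04-05) and discovery (2006-09-24), the claim accrued on 2006-09-24.
6 years from 2006-09-24 is 2012-09-24.
Because the defendant's absence from the jurisdiction ran from 2009-03-17 to 2009-06-11, the deadline is extended by 86 days to 2012-12-19.
No stated provision tolls the period for a pending arbitration, so the interval from 2007-07-24 to 2007-12-09 has no effect on the deadline.
The 2012-12-26 filing falls after the 2012-12-19 deadline; the claim is time-barred.

TIME-BARRED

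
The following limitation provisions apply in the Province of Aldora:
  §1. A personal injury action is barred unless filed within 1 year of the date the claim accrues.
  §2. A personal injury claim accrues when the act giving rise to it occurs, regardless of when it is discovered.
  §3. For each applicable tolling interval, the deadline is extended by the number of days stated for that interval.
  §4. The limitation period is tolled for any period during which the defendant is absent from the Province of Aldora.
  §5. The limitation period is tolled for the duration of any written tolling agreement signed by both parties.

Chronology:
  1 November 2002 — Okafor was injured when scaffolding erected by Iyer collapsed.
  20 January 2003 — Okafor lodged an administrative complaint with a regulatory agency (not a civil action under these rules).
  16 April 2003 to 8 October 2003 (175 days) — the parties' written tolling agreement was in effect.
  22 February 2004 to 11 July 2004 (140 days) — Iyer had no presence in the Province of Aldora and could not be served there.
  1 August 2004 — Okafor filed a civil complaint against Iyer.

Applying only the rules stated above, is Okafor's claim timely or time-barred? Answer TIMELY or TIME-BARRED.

The claim accrued on 1 November 2002, the date of the act.
Adding the 1 year base period to 1 November 2002 gives a deadline of 1 November 2003, before any tolling.
The written tolling agreement from 16 April 2003 to 8 October 2003 tolled the period for 175 days, extending the deadline to 24 April 2004.
Because the defendant's absence from the jurisdiction ran from 22 February 2004 to 11 July 2004, the deadline is extended by 140 days to 11 September 2004.
None of the other events listed affects the running of the period under the stated rules.
Filing on 1 August 2004 beat the 11 September 2004 deadline — the action is timely.

TIMELY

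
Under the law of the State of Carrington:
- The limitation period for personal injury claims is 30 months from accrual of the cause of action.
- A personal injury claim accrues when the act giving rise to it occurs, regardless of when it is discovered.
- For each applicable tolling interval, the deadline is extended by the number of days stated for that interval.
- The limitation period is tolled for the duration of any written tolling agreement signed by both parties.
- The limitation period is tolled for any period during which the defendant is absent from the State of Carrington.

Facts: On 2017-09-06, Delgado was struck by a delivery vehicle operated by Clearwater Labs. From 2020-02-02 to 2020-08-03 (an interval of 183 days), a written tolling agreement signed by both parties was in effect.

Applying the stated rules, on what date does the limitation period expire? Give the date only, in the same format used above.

2020-09-05

The cause of action accrued on 2017-09-06, the date of the act.
30 months from 2017-09-06 is 2020-03-06.
The period was tolled for 183 days by the written tolling agreement (2020-02-02 to 2020-08-03), pushing the deadline to 2020-09-05.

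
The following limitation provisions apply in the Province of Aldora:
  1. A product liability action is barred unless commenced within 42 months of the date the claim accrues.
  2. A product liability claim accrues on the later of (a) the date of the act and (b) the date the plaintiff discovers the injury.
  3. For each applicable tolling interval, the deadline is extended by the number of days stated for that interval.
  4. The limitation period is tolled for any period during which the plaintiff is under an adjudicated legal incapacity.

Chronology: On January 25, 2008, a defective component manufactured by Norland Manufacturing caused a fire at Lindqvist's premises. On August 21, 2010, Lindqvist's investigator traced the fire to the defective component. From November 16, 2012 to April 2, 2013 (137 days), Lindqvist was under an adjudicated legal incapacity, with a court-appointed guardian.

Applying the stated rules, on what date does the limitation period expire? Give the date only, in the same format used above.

Taking the later of the act (January 25, 2008) and discovery (August 21, 2010), the claim accrued on August 21, 2010.
Adding the 42 months base period to August 21, 2010 gives a deadline of February 21, 2014, before any tolling.
The plaintiff's legal incapacity from November 16, 2012 to April 2, 2013 tolled the period for 137 days, extending the deadline to July 8, 2014.

July 8, 2014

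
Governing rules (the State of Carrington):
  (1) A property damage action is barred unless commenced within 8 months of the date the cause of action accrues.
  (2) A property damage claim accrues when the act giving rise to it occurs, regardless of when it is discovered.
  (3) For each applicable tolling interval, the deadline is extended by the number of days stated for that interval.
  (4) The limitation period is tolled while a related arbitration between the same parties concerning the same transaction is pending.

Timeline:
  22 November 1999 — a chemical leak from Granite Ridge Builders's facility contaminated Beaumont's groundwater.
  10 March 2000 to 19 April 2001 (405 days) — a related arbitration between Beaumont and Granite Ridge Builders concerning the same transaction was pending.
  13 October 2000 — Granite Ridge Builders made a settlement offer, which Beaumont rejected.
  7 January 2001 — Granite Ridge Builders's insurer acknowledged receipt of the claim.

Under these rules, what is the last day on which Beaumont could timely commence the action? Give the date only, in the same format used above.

The cause of action accrued on 22 November 1999, the date of the act.
8 months from 22 November 1999 is 22 July 2000.
The period was tolled for 405 days by the pending related arbitration (10 March 2000 to 19 April 2001), pushing the deadline to 31 August 2001.
The other events in the timeline have no effect on the limitation period under the stated rules.

31 August 2001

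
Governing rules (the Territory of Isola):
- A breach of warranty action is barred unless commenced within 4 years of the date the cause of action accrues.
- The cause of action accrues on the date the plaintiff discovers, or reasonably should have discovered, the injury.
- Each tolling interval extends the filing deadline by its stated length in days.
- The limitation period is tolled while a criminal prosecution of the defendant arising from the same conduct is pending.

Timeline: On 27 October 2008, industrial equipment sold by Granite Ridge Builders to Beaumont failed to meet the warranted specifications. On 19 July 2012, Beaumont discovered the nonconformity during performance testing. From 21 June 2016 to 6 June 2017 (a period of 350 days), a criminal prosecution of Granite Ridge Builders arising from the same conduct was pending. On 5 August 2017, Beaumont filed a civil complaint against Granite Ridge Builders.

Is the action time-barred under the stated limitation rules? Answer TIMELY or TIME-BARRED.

Under the discovery rule, the claim accrued on 19 July 2012, when Beaumont discovered the injury — not on the 27 October 2008 date of the underlying act.
The untolled deadline — 4 years after 19 July 2012 — is 19 July 2016.
Because the pending criminal prosecution ran from 21 June 2016 to 6 June 2017, the deadline is extended by 350 days to 4 July 2017.
Beaumont filed on 5 August 2017, after the 4 July 2017 deadline, so the action is time-barred.

TIME-BARRED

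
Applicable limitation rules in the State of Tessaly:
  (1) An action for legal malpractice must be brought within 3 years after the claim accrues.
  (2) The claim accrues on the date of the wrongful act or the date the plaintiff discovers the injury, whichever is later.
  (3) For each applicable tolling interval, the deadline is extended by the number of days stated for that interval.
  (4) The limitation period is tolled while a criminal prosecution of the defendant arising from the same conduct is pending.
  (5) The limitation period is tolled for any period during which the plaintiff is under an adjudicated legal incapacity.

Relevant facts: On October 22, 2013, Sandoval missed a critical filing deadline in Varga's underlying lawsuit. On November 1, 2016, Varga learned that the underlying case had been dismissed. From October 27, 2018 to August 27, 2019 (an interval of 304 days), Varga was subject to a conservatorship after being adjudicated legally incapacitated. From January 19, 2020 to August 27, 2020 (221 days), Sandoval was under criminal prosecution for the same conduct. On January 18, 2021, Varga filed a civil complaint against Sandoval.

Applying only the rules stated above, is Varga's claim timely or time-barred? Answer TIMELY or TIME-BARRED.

TIMELY

The claim accrued on November 1, 2016 — the later of the October 22, 2013 act and the November 1, 2016 discovery.
Adding the 3 years base period to November 1, 2016 gives a deadline of November 1, 2019, before any tolling.
The plaintiff's legal incapacity from October 27, 2018 to August 27, 2019 tolled the period for 304 days, extending the deadline to August 31, 2020.
The pending criminal prosecution from January 19, 2020 to August 27, 2020 tolled the period for 221 days, extending the deadline to April 9, 2021.
Filing on January 18, 2021 beat the April 9, 2021 deadline — the action is timely.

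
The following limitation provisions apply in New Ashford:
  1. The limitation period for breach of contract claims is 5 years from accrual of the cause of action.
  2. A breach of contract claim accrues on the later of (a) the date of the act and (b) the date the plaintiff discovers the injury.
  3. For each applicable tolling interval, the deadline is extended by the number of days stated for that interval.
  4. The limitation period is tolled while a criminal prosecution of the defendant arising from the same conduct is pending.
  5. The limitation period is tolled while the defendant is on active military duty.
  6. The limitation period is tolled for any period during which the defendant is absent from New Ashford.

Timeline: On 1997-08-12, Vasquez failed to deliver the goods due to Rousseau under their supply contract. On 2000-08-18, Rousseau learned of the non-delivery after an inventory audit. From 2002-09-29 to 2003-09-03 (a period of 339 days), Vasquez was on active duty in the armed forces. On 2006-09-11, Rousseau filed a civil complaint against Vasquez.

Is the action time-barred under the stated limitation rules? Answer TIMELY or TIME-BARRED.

Because discovery on 2000-08-18 post-dates the 1997-08-12 act, accrual under the later-of rule falls on 2000-08-18.
The untolled deadline — 5 years after 2000-08-18 — is 2005-08-18.
The period was tolled for 339 days by the defendant's active military service (2002-09-29 to 2003-09-03), pushing the deadline to 2006-07-23.
The 2006-09-11 filing falls after the 2006-07-23 deadline; the claim is time-barred.

TIME-BARRED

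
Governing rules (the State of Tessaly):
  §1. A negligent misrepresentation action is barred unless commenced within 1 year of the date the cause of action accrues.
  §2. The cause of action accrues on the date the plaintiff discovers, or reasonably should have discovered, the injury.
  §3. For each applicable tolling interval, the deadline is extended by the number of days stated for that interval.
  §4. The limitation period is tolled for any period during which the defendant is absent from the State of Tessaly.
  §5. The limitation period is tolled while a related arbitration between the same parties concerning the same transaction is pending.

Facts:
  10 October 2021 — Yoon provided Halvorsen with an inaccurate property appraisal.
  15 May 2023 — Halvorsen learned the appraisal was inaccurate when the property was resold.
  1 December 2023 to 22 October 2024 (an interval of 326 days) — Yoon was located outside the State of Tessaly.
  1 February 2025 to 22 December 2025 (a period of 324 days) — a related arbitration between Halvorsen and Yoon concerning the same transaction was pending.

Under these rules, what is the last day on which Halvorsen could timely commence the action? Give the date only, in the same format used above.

Accrual is tied to discovery, so the period began on 15 May 2023 rather than on 10 October 2021 when the act occurred.
The untolled deadline — 1 year after 15 May 2023 — is 15 May 2024.
The period was tolled for 326 days by the defendant's absence from the jurisdiction (1 December 2023 to 22 October 2024), pushing the deadline to 6 April 2025.
The period was tolled for 324 days by the pending related arbitration (1 February 2025 to 22 December 2025), pushing the deadline to 24 February 2026.

24 February 2026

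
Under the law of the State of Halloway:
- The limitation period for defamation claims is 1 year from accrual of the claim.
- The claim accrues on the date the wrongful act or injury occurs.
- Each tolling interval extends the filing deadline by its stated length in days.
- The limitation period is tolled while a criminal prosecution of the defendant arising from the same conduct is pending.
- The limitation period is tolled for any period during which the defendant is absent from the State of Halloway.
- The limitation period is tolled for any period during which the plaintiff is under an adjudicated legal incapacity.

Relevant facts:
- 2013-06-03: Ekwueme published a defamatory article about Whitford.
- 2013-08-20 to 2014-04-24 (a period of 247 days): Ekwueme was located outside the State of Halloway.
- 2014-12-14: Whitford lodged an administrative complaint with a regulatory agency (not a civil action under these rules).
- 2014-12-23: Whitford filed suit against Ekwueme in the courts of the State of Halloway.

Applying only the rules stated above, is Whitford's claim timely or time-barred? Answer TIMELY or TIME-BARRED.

The limitation period began to run on 2013-06-03.
1 year from 2013-06-03 is 2014-06-03.
The period was tolled for 247 days by the defendant's absence from the jurisdiction (2013-08-20 to 2014-04-24), pushing the deadline to 2015-02-05.
None of the other events listed affects the running of the period under the stated rules.
Whitford filed on 2014-12-23, before the 2015-02-05 deadline, so the action is timely.

TIMELY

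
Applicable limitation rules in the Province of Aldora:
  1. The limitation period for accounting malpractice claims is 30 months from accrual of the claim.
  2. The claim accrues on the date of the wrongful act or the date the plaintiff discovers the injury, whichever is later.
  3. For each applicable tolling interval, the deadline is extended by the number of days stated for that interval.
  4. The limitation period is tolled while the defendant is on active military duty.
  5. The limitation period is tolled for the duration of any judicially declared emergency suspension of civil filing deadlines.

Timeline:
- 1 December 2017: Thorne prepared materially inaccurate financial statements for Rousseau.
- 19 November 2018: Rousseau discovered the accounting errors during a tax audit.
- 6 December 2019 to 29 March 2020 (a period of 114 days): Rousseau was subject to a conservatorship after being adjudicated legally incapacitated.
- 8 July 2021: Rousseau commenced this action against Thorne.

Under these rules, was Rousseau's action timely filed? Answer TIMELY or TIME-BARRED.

TIME-BARRED

The claim accrued on 19 November 2018 — the later of the 1 December 2017 act and the 19 November 2018 discovery.
Adding the 30 months base period to 19 November 2018 gives a deadline of 19 May 2021, before any tolling.
No stated provision tolls the period for the plaintiff's incapacity, so the interval from 6 December 2019 to 29 March 2020 has no effect on the deadline.
Rousseau filed on 8 July 2021, after the 19 May 2021 deadline, so the action is time-barred.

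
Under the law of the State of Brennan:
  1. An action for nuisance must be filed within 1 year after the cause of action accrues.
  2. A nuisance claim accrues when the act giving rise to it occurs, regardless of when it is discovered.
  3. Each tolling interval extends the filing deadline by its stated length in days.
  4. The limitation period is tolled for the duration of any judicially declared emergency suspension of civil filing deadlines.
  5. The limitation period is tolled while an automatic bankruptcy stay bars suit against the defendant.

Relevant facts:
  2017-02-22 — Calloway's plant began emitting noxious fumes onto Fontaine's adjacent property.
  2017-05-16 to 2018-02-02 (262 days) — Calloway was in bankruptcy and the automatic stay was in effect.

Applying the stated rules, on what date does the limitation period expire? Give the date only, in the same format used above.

The limitation period began to run on 2017-02-22.
Adding the 1 year base period to 2017-02-22 gives a deadline of 2018-02-22, before any tolling.
The automatic bankruptcy stay from 2017-05-16 to 2018-02-02 tolled the period for 262 days, extending the deadline to 2018-11-11.

2018-11-11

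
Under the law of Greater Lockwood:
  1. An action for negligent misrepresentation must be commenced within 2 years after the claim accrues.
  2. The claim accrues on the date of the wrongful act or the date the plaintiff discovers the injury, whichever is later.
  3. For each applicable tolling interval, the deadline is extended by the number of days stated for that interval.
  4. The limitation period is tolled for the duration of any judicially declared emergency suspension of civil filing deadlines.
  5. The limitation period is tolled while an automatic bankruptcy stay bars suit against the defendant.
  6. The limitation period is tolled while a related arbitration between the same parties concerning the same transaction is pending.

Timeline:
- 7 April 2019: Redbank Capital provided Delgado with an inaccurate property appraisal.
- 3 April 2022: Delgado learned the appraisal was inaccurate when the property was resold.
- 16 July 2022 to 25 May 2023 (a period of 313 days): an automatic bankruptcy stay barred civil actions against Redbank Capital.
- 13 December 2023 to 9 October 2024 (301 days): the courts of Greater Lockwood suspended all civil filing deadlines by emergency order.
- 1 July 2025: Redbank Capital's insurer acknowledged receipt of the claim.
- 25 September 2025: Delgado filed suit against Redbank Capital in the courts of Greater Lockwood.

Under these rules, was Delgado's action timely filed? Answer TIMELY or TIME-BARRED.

TIMELY

The claim accrued on 3 April 2022 — the later of the 7 April 2019 act and the 3 April 2022 discovery.
Adding the 2 years base period to 3 April 2022 gives a deadline of 3 April 2024, before any tolling.
The automatic bankruptcy stay from 16 July 2022 to 25 May 2023 tolled the period for 313 days, extending the deadline to 10 February 2025.
The period was tolled for 301 days by the emergency suspension of filing deadlines (13 December 2023 to 9 October 2024), pushing the deadline to 8 December 2025.
None of the other events listed affects the running of the period under the stated rules.
Delgado filed on 25 September 2025, before the 8 December 2025 deadline, so the action is timely.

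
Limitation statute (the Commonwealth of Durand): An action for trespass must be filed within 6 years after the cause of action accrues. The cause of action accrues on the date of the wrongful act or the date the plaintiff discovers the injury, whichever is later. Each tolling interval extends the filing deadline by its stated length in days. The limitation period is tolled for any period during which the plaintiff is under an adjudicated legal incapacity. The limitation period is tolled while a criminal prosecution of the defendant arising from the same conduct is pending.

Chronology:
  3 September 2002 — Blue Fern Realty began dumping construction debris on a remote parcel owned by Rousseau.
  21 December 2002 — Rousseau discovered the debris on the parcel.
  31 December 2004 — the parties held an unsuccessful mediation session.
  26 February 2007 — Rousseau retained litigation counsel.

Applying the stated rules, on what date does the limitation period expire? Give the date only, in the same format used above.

Taking the later of the act (3 September 2002) and discovery (21 December 2002), the claim accrued on 21 December 2002.
Adding the 6 years base period to 21 December 2002 gives a deadline of 21 December 2008, before any tolling.
None of the other events listed affects the running of the period under the stated rules.

21 December 2008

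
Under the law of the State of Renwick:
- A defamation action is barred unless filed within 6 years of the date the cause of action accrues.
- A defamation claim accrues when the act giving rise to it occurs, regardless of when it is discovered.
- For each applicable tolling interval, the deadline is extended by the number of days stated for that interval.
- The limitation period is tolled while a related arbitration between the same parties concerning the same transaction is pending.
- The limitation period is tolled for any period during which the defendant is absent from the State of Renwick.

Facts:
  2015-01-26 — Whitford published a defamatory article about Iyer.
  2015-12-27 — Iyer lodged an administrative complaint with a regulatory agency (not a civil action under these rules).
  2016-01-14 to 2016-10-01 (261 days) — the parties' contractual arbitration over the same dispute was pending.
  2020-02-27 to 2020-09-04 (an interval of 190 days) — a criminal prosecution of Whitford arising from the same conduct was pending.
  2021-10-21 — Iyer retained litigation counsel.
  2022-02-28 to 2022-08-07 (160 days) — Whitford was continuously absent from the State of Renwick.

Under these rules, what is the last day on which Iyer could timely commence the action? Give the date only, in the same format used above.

2021-10-14

The limitation period began to run on 2015-01-26.
6 years from 2015-01-26 is 2021-01-26.
The pending related arbitration from 2016-01-14 to 2016-10-01 tolled the period for 261 days, extending the deadline to 2021-10-14.
The defendant's absence from the jurisdiction starting 2022-02-28 came too late — the period had run on 2021-10-14 — and so does not extend the deadline.
Although a criminal prosecution ran from 2020-02-27 to 2020-09-04, the stated rules do not make that a tolling event, so it is disregarded.
Nothing else in the chronology tolls or restarts the period.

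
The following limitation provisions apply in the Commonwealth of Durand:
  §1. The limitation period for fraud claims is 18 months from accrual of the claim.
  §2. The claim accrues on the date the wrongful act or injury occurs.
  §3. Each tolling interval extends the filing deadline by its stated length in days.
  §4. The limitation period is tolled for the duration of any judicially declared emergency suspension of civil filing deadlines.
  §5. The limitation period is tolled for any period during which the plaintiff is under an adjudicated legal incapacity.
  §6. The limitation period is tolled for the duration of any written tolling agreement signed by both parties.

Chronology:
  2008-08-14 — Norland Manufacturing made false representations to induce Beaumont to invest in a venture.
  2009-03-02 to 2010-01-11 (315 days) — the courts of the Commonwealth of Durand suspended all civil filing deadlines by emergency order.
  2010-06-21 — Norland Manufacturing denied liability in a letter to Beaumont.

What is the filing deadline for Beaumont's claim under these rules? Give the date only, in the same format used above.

2010-12-26

The limitation period began to run on 2008-08-14.
Adding the 18 months base period to 2008-08-14 gives a deadline of 2010-02-14, before any tolling.
Because the emergency suspension of filing deadlines ran from 2009-03-02 to 2010-01-11, the deadline is extended by 315 days to 2010-12-26.
The other events in the timeline have no effect on the limitation period under the stated rules.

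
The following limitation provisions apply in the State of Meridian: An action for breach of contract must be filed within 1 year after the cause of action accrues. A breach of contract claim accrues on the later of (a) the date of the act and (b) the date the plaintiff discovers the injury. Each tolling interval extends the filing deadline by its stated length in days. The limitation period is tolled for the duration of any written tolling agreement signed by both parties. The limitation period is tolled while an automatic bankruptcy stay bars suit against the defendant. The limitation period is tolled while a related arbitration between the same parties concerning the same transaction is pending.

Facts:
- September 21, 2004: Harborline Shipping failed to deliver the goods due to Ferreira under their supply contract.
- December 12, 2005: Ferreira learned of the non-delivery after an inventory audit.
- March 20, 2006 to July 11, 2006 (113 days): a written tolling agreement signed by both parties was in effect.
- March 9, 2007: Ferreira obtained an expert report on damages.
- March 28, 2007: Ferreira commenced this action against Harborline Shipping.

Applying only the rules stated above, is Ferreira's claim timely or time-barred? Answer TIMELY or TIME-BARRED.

The claim accrued on December 12, 2005 — the later of the September 21, 2004 act and the December 12, 2005 discovery.
1 year from December 12, 2005 is December 12, 2006.
The period was tolled for 113 days by the written tolling agreement (March 20, 2006 to July 11, 2006), pushing the deadline to April 4, 2007.
None of the other events listed affects the running of the period under the stated rules.
Filing on March 28, 2007 beat the April 4, 2007 deadline — the action is timely.

TIMELY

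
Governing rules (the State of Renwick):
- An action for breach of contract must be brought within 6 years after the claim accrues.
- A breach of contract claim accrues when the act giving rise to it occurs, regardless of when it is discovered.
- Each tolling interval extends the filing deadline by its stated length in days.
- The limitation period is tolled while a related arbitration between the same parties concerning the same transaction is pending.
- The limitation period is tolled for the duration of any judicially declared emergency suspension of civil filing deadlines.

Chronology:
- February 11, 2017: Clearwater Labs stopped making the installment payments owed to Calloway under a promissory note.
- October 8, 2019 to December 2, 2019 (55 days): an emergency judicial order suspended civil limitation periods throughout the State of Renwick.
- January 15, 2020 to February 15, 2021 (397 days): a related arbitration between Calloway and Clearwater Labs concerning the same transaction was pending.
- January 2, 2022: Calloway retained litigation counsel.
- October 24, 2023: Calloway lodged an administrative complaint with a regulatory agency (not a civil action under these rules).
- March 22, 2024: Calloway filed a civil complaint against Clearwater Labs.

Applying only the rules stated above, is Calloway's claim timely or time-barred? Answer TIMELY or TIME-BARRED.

The claim accrued on February 11, 2017, when the wrongful act occurred.
Adding the 6 years base period to February 11, 2017 gives a deadline of February 11, 2023, before any tolling.
The period was tolled for 55 days by the emergency suspension of filing deadlines (October 8, 2019 to December 2, 2019), pushing the deadline to April 7, 2023.
Because the pending related arbitration ran from January 15, 2020 to February 15, 2021, the deadline is extended by 397 days to May 8, 2024.
The other events in the timeline have no effect on the limitation period under the stated rules.
Calloway filed on March 22, 2024, before the May 8, 2024 deadline, so the action is timely.

TIMELY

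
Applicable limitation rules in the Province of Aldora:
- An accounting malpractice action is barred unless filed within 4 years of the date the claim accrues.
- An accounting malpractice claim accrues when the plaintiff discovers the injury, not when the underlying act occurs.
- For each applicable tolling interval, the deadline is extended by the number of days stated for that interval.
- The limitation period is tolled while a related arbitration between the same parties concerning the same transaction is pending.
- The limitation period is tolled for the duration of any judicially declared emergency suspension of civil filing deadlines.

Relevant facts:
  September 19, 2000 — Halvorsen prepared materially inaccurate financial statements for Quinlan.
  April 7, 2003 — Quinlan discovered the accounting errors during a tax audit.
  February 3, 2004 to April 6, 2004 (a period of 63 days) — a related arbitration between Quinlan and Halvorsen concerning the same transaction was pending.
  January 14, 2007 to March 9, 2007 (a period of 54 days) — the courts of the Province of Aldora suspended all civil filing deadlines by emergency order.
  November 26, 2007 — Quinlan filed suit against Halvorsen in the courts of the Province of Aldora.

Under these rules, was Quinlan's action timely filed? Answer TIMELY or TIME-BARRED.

Accrual is tied to discovery, so the period began on April 7, 2003 rather than on September 19, 2000 when the act occurred.
The untolled deadline — 4 years after April 7, 2003 — is April 7, 2007.
Because the pending related arbitration ran from February 3, 2004 to April 6, 2004, the deadline is extended by 63 days to June 9, 2007.
Because the emergency suspension of filing deadlines ran from January 14, 2007 to March 9, 2007, the deadline is extended by 54 days to August 2, 2007.
Filing on November 26, 2007 missed the August 2, 2007 deadline — the action is time-barred.

TIME-BARRED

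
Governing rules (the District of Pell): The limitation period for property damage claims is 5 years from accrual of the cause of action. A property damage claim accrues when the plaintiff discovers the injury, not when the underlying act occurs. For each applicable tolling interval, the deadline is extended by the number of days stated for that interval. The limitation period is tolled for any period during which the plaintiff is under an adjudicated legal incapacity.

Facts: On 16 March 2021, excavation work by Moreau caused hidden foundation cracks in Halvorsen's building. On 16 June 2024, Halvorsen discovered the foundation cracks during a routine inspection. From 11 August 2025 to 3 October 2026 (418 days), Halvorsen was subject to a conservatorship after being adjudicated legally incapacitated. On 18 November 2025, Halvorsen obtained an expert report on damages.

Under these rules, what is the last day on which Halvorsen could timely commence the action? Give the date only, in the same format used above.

Accrual is tied to discovery, so the period began on 16 June 2024 rather than on 16 March 2021 when the act occurred.
The untolled deadline — 5 years after 16 June 2024 — is 16 June 2029.
Because the plaintiff's legal incapacity ran from 11 August 2025 to 3 October 2026, the deadline is extended by 418 days to 8 August 2030.
The other events in the timeline have no effect on the limitation period under the stated rules.

8 August 2030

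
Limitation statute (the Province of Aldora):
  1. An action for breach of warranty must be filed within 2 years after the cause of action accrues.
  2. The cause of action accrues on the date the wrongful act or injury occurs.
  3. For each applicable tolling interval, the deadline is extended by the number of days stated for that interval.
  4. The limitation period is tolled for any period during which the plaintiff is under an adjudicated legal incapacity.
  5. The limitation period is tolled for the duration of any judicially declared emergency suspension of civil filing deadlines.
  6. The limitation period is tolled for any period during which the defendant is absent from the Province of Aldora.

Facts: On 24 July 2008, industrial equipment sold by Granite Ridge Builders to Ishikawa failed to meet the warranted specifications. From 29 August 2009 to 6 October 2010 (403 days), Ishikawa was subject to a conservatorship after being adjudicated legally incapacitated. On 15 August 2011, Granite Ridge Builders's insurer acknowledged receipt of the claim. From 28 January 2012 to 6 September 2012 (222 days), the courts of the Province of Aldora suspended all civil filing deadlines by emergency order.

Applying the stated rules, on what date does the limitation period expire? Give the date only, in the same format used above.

31 August 2011

The cause of action accrued on 24 July 2008, the date of the act.
2 years from 24 July 2008 is 24 July 2010.
The plaintiff's legal incapacity from 29 August 2009 to 6 October 2010 tolled the period for 403 days, extending the deadline to 31 August 2011.
The emergency suspension of filing deadlines starting 28 January 2012 came too late — the period had run on 31 August 2011 — and so does not extend the deadline.
None of the other events listed affects the running of the period under the stated rules.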